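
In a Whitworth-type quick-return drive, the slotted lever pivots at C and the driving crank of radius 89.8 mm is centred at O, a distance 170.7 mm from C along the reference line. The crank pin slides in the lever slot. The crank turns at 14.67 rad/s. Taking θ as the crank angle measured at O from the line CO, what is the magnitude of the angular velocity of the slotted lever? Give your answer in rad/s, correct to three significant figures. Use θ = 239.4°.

0.177

ω = 14.67 rad/s
Crank pin A relative to C: A = (d + r cosθ, r sinθ); lever angle φ = atan2(r sinθ, d + r cosθ).
Differentiating tanφ: φ̇ = rω(d cosθ + r)/(d² + r² + 2dr cosθ).
d² + r² + 2dr cosθ = |CA|² = 0.0215965 m²;  d cosθ + r = +0.0029066 m.
|ω_lever| = |0.0898·14.67·+0.0029066| / 0.0215965 = 0.1773 rad/s.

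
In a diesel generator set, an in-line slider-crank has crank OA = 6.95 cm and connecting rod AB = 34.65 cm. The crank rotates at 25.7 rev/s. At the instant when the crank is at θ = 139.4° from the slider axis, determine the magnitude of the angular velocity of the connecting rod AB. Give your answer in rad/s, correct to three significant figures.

24.8

ω = 161.5 rad/s (converted from 25.7 rev/s).
The rod makes angle φ with the slider axis where L sinφ = r sinθ; differentiating, L cosφ·φ̇ = r ω cosθ.
L cosφ = √(L² − r² sin²θ) = 0.34354 m.
|ω_rod| = r ω |cosθ| / √(L² − r² sin²θ) = 0.0695·161.5·0.75927/0.34354 = 24.804 rad/s.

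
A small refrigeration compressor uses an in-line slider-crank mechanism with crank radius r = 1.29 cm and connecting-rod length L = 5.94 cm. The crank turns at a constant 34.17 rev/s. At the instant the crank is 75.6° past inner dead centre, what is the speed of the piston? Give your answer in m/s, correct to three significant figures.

2.83

ω = 2π·34.2 = 214.7 rad/s
For an in-line slider-crank, x = r cosθ + √(L² − r² sin²θ), so v = −rω sinθ·[1 + r cosθ/√(L² − r² sin²θ)].
With r = 0.0129 m, L = 0.0594 m, θ = 75.6°: √(L² − r² sin²θ) = 0.058071 m.
v = −0.0129·214.7·0.96858·[1 + 0.0129·0.24869/0.058071] = -2.8308 m/s.
|v| = 2.8308 m/s.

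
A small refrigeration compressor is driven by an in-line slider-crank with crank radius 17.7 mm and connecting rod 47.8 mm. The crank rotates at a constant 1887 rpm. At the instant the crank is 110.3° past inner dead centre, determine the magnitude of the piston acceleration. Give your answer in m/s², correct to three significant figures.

442

ω = 2π·1887/60 = 197.6 rad/s
x(θ) = r cosθ + √(L² − r² sin²θ); with ω constant, a = ω²·d²x/dθ².
d²x/dθ² = −r cosθ − r²(cos2θ)/√u − r⁴ sin²2θ/(4u^{3/2}),  u = L² − r² sin²θ = 0.00200926 m².
Substituting r = 0.0177 m, L = 0.0478 m, θ = 110.3°: d²x/dθ² = +0.011332 m.
a = ω²·d²x/dθ² = (197.6)²·(+0.011332) = +442.5 m/s²;  |a| = 442.5 m/s².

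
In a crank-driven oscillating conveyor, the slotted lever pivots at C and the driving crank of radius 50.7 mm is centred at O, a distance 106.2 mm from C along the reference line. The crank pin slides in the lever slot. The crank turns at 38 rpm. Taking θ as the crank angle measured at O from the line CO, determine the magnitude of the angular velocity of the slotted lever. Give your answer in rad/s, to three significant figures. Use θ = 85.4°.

0.812

ω = 3.979 rad/s (from 38 rpm).
Crank pin A relative to C: A = (d + r cosθ, r sinθ); lever angle φ = atan2(r sinθ, d + r cosθ).
Differentiating tanφ: φ̇ = rω(d cosθ + r)/(d² + r² + 2dr cosθ).
d² + r² + 2dr cosθ = |CA|² = 0.0147126 m²;  d cosθ + r = +0.059217 m.
|ω_lever| = |0.0507·3.979·+0.059217| / 0.0147126 = 0.81204 rad/s.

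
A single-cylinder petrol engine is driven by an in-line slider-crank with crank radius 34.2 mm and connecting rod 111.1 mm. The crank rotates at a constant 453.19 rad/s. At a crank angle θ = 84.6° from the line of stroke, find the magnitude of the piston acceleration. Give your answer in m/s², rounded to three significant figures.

1570

ω = 453.2 rad/s
x(θ) = r cosθ + √(L² − r² sin²θ); with ω constant, a = ω²·d²x/dθ².
d²x/dθ² = −r cosθ − r²(cos2θ)/√u − r⁴ sin²2θ/(4u^{3/2}),  u = L² − r² sin²θ = 0.0111839 m².
Substituting r = 0.0342 m, L = 0.1111 m, θ = 84.6°: d²x/dθ² = +0.0076354 m.
a = ω²·d²x/dθ² = (453.2)²·(+0.0076354) = +1568.2 m/s²;  |a| = 1568.2 m/s².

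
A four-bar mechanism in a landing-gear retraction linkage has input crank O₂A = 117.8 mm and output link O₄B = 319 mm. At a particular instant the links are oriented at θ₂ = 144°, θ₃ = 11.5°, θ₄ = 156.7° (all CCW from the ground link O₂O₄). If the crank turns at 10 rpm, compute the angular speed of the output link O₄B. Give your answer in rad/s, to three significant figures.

ω₂ = 1.047 rad/s (from 10 rpm).
Differentiating the loop-closure r₂e^{iθ₂}+r₃e^{iθ₃}=r₁+r₄e^{iθ₄} gives r₂ω₂e^{iθ₂}+r₃ω₃e^{iθ₃}=r₄ω₄e^{iθ₄}.
Eliminating the other unknown: ω₄ = r₂ω₂ sin(θ₂−θ₃) / [r₄ sin(θ₄−θ₃)].
Numerator sine = +0.73728; denominator sine = +0.57071.
Result = 0.1178·1.047·(+0.73728) / (0.319·(+0.57071)) = +0.49957 rad/s; magnitude 0.49957 rad/s.

0.500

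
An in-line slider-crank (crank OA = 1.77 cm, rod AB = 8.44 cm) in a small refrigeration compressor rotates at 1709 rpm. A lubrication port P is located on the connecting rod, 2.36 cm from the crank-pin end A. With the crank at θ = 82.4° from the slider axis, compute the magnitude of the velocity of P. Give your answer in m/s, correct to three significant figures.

ω = 179 rad/s.  Crank-pin speed |V_A| = rω = 3.1677 m/s, perpendicular to OA.
Rod angle: sinφ = −(r/L) sinθ ⇒ φ = -11.998°; ω_rod = −rω cosθ/√(L²−r²sin²θ) = -5.0747 rad/s.
V_P = V_A + ω_rod × AP, with AP = 0.0236 m along the rod.
Components: V_Px = −rω sinθ − a·ω_rod·sinφ = -3.1648 m/s;  V_Py = rω cosθ + a·ω_rod·cosφ = +0.3018 m/s.
|V_P| = √(V_Px² + V_Py²) = 3.1791 m/s.

3.18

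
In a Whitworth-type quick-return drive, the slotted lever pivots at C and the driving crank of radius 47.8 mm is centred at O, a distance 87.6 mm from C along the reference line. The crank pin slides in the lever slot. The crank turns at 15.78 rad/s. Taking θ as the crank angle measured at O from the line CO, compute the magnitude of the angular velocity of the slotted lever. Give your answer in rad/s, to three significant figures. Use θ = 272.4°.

3.77

ω = 15.78 rad/s
Crank pin A relative to C: A = (d + r cosθ, r sinθ); lever angle φ = atan2(r sinθ, d + r cosθ).
Differentiating tanφ: φ̇ = rω(d cosθ + r)/(d² + r² + 2dr cosθ).
d² + r² + 2dr cosθ = |CA|² = 0.0103093 m²;  d cosθ + r = +0.051468 m.
|ω_lever| = |0.0478·15.78·+0.051468| / 0.0103093 = 3.7657 rad/s.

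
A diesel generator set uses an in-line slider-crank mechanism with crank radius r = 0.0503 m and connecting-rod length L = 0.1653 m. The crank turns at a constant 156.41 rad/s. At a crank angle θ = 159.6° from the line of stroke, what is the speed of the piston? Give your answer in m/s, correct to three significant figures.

1.96

ω = 156.4 rad/s
For an in-line slider-crank, x = r cosθ + √(L² − r² sin²θ), so v = −rω sinθ·[1 + r cosθ/√(L² − r² sin²θ)].
With r = 0.0503 m, L = 0.1653 m, θ = 159.6°: √(L² − r² sin²θ) = 0.16437 m.
v = −0.0503·156.4·0.34857·[1 + 0.0503·-0.93728/0.16437] = -1.9558 m/s.
|v| = 1.9558 m/s.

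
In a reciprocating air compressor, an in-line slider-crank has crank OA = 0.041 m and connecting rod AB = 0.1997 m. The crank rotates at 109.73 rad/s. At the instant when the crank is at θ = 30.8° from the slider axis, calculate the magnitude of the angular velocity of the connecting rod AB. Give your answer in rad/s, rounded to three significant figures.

ω = 109.7 rad/s
The rod makes angle φ with the slider axis where L sinφ = r sinθ; differentiating, L cosφ·φ̇ = r ω cosθ.
L cosφ = √(L² − r² sin²θ) = 0.19859 m.
|ω_rod| = r ω |cosθ| / √(L² − r² sin²θ) = 0.041·109.7·0.85896/0.19859 = 19.459 rad/s.

19.5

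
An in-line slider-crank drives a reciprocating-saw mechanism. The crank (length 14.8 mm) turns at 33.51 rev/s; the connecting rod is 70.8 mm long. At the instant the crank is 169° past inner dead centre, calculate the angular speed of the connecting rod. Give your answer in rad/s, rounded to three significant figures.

ω = 210.5 rad/s (converted from 33.51 rev/s).
The rod makes angle φ with the slider axis where L sinφ = r sinθ; differentiating, L cosφ·φ̇ = r ω cosθ.
L cosφ = √(L² − r² sin²θ) = 0.070744 m.
|ω_rod| = r ω |cosθ| / √(L² − r² sin²θ) = 0.0148·210.5·0.98163/0.070744 = 43.239 rad/s.

43.2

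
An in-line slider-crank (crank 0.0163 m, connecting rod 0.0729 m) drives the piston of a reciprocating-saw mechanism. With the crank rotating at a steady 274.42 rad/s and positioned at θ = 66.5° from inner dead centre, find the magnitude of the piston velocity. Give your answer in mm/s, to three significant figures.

4480

ω = 274.4 rad/s
For an in-line slider-crank, x = r cosθ + √(L² − r² sin²θ), so v = −rω sinθ·[1 + r cosθ/√(L² − r² sin²θ)].
With r = 0.0163 m, L = 0.0729 m, θ = 66.5°: √(L² − r² sin²θ) = 0.071351 m.
v = −0.0163·274.4·0.91706·[1 + 0.0163·0.39875/0.071351] = -4.4757 m/s.
|v| = 4.4757 m/s = 4475.7 mm/s.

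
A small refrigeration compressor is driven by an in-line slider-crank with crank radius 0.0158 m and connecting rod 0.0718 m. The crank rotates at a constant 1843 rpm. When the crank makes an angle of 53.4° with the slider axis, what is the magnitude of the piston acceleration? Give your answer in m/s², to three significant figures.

ω = 2π·1843/60 = 193 rad/s
x(θ) = r cosθ + √(L² − r² sin²θ); with ω constant, a = ω²·d²x/dθ².
d²x/dθ² = −r cosθ − r²(cos2θ)/√u − r⁴ sin²2θ/(4u^{3/2}),  u = L² − r² sin²θ = 0.00499434 m².
Substituting r = 0.0158 m, L = 0.0718 m, θ = 53.4°: d²x/dθ² = -0.0084398 m.
a = ω²·d²x/dθ² = (193)²·(-0.0084398) = -314.37 m/s²;  |a| = 314.37 m/s².

314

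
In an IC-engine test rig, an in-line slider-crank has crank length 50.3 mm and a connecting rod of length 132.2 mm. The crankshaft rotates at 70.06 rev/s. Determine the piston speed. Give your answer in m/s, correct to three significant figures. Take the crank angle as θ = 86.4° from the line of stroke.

ω = 2π·70.1 = 440.2 rad/s
For an in-line slider-crank, x = r cosθ + √(L² − r² sin²θ), so v = −rω sinθ·[1 + r cosθ/√(L² − r² sin²θ)].
With r = 0.0503 m, L = 0.1322 m, θ = 86.4°: √(L² − r² sin²θ) = 0.1223 m.
v = −0.0503·440.2·0.99803·[1 + 0.0503·0.06279/0.1223] = -22.669 m/s.
|v| = 22.669 m/s.

22.7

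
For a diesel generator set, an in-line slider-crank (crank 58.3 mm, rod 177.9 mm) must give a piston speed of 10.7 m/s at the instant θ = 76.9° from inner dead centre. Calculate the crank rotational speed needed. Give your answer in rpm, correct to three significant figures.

For an in-line slider-crank, |v_piston| = rω|sinθ|·[1 + r cosθ/√(L² − r² sin²θ)].
With r = 0.0583 m, L = 0.1779 m, θ = 76.9°: the bracketed kinematic factor |dx/dθ| = 0.061233 m.
ω = v/|dx/dθ| = 10.7/0.061233 = 174.74 rad/s.
N = 60ω/(2π) = 1668.7 rpm.

1670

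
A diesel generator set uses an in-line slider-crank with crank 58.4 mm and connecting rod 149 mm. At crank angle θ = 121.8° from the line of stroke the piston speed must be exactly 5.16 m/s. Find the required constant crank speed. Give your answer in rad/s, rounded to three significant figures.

133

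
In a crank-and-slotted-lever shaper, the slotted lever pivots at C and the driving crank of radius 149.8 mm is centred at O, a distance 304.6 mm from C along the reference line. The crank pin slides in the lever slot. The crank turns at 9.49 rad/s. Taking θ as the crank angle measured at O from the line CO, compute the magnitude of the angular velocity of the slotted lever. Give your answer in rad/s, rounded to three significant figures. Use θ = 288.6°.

2.43

ω = 9.49 rad/s
Crank pin A relative to C: A = (d + r cosθ, r sinθ); lever angle φ = atan2(r sinθ, d + r cosθ).
Differentiating tanφ: φ̇ = rω(d cosθ + r)/(d² + r² + 2dr cosθ).
d² + r² + 2dr cosθ = |CA|² = 0.144329 m²;  d cosθ + r = +0.24696 m.
|ω_lever| = |0.1498·9.49·+0.24696| / 0.144329 = 2.4324 rad/s.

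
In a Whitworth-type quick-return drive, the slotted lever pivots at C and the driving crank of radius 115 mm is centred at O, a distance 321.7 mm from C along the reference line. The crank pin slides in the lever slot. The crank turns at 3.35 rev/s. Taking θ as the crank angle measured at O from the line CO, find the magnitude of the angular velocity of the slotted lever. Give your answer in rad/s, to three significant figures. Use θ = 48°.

4.81

ω = 21.05 rad/s (from 3.35 rev/s).
Crank pin A relative to C: A = (d + r cosθ, r sinθ); lever angle φ = atan2(r sinθ, d + r cosθ).
Differentiating tanφ: φ̇ = rω(d cosθ + r)/(d² + r² + 2dr cosθ).
d² + r² + 2dr cosθ = |CA|² = 0.166226 m²;  d cosθ + r = +0.33026 m.
|ω_lever| = |0.115·21.05·+0.33026| / 0.166226 = 4.8093 rad/s.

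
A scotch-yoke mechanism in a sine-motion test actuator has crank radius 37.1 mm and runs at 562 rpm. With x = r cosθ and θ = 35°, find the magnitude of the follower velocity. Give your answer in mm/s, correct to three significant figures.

ω = 58.85 rad/s (from 562 rpm).
x = r cosθ ⇒ ẋ = −rω sinθ.
|v| = rω|sinθ| = 0.0371·58.85·|sin 35°| = 1.2524 m/s = 1252.4 mm/s.

1250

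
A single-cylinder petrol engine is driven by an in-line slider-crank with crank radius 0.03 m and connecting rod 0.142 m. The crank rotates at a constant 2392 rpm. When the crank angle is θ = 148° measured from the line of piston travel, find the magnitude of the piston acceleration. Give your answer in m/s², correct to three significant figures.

ω = 2π·2392/60 = 250.5 rad/s
x(θ) = r cosθ + √(L² − r² sin²θ); with ω constant, a = ω²·d²x/dθ².
d²x/dθ² = −r cosθ − r²(cos2θ)/√u − r⁴ sin²2θ/(4u^{3/2}),  u = L² − r² sin²θ = 0.0199113 m².
Substituting r = 0.03 m, L = 0.142 m, θ = 148°: d²x/dθ² = +0.022587 m.
a = ω²·d²x/dθ² = (250.5)²·(+0.022587) = +1417.2 m/s²;  |a| = 1417.2 m/s².

1420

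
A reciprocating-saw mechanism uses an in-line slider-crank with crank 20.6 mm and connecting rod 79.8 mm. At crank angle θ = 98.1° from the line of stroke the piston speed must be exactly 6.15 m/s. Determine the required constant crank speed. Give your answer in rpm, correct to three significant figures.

2990

For an in-line slider-crank, |v_piston| = rω|sinθ|·[1 + r cosθ/√(L² − r² sin²θ)].
With r = 0.0206 m, L = 0.0798 m, θ = 98.1°: the bracketed kinematic factor |dx/dθ| = 0.019627 m.
ω = v/|dx/dθ| = 6.15/0.019627 = 313.34 rad/s.
N = 60ω/(2π) = 2992.2 rpm.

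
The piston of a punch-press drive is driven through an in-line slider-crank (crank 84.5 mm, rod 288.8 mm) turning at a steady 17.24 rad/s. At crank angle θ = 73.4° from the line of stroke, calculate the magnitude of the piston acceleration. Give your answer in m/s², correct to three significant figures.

ω = 17.24 rad/s
x(θ) = r cosθ + √(L² − r² sin²θ); with ω constant, a = ω²·d²x/dθ².
d²x/dθ² = −r cosθ − r²(cos2θ)/√u − r⁴ sin²2θ/(4u^{3/2}),  u = L² − r² sin²θ = 0.076848 m².
Substituting r = 0.0845 m, L = 0.2888 m, θ = 73.4°: d²x/dθ² = -0.0027674 m.
a = ω²·d²x/dθ² = (17.24)²·(-0.0027674) = -0.82252 m/s²;  |a| = 0.82252 m/s².

0.823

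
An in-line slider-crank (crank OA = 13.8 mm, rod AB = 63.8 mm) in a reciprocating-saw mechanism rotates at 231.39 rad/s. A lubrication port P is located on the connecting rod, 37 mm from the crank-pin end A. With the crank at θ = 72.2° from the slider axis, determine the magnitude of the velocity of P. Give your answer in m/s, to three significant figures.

ω = 231.4 rad/s.  Crank-pin speed |V_A| = rω = 3.1932 m/s, perpendicular to OA.
Rod angle: sinφ = −(r/L) sinθ ⇒ φ = -11.885°; ω_rod = −rω cosθ/√(L²−r²sin²θ) = -15.635 rad/s.
V_P = V_A + ω_rod × AP, with AP = 0.037 m along the rod.
Components: V_Px = −rω sinθ − a·ω_rod·sinφ = -3.1595 m/s;  V_Py = rω cosθ + a·ω_rod·cosφ = +0.41004 m/s.
|V_P| = √(V_Px² + V_Py²) = 3.186 m/s.

3.19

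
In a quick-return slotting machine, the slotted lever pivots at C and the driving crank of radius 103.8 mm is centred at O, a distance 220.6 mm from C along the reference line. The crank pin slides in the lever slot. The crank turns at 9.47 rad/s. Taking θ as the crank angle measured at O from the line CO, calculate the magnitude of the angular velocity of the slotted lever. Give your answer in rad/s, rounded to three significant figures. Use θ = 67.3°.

2.41

ω = 9.47 rad/s
Crank pin A relative to C: A = (d + r cosθ, r sinθ); lever angle φ = atan2(r sinθ, d + r cosθ).
Differentiating tanφ: φ̇ = rω(d cosθ + r)/(d² + r² + 2dr cosθ).
d² + r² + 2dr cosθ = |CA|² = 0.077112 m²;  d cosθ + r = +0.18893 m.
|ω_lever| = |0.1038·9.47·+0.18893| / 0.077112 = 2.4084 rad/s.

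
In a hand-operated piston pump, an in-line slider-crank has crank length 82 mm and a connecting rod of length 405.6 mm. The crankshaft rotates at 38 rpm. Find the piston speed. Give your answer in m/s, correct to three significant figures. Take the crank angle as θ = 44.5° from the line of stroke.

0.262

ω = 2π·38/60 = 3.979 rad/s
For an in-line slider-crank, x = r cosθ + √(L² − r² sin²θ), so v = −rω sinθ·[1 + r cosθ/√(L² − r² sin²θ)].
With r = 0.082 m, L = 0.4056 m, θ = 44.5°: √(L² − r² sin²θ) = 0.40151 m.
v = −0.082·3.979·0.70091·[1 + 0.082·0.71325/0.40151] = -0.26203 m/s.
|v| = 0.26203 m/s.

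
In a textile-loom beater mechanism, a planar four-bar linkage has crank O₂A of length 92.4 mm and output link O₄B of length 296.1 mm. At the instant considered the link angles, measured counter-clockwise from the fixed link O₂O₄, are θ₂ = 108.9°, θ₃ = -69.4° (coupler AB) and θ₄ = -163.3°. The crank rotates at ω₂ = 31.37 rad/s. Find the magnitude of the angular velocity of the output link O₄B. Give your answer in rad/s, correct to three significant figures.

ω₂ = 31.37 rad/s
Differentiating the loop-closure r₂e^{iθ₂}+r₃e^{iθ₃}=r₁+r₄e^{iθ₄} gives r₂ω₂e^{iθ₂}+r₃ω₃e^{iθ₃}=r₄ω₄e^{iθ₄}.
Eliminating the other unknown: ω₄ = r₂ω₂ sin(θ₂−θ₃) / [r₄ sin(θ₄−θ₃)].
Numerator sine = +0.02967; denominator sine = -0.99768.
Result = 0.0924·31.37·(+0.02967) / (0.2961·(-0.99768)) = -0.29108 rad/s; magnitude 0.29108 rad/s.

0.291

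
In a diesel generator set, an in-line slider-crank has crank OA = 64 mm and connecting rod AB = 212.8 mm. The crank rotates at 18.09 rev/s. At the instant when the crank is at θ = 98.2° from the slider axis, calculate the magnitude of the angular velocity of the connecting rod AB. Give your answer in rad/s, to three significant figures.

5.11

ω = 113.7 rad/s (converted from 18.09 rev/s).
The rod makes angle φ with the slider axis where L sinφ = r sinθ; differentiating, L cosφ·φ̇ = r ω cosθ.
L cosφ = √(L² − r² sin²θ) = 0.20315 m.
|ω_rod| = r ω |cosθ| / √(L² − r² sin²θ) = 0.064·113.7·0.14263/0.20315 = 5.1072 rad/s.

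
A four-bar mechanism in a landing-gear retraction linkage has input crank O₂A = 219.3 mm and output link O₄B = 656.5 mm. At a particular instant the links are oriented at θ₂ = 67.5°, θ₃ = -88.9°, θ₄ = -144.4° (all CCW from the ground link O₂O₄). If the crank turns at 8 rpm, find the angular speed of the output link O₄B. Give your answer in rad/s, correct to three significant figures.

0.136

ω₂ = 0.8378 rad/s (from 8 rpm).
Differentiating the loop-closure r₂e^{iθ₂}+r₃e^{iθ₃}=r₁+r₄e^{iθ₄} gives r₂ω₂e^{iθ₂}+r₃ω₃e^{iθ₃}=r₄ω₄e^{iθ₄}.
Eliminating the other unknown: ω₄ = r₂ω₂ sin(θ₂−θ₃) / [r₄ sin(θ₄−θ₃)].
Numerator sine = +0.40035; denominator sine = -0.82413.
Result = 0.2193·0.8378·(+0.40035) / (0.6565·(-0.82413)) = -0.13595 rad/s; magnitude 0.13595 rad/s.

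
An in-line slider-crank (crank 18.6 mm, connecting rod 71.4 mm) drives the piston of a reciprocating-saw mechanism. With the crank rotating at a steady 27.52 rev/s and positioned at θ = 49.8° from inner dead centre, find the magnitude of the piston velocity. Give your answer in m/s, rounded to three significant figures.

ω = 2π·27.5 = 172.9 rad/s
For an in-line slider-crank, x = r cosθ + √(L² − r² sin²θ), so v = −rω sinθ·[1 + r cosθ/√(L² − r² sin²θ)].
With r = 0.0186 m, L = 0.0714 m, θ = 49.8°: √(L² − r² sin²θ) = 0.069972 m.
v = −0.0186·172.9·0.76380·[1 + 0.0186·0.64546/0.069972] = -2.878 m/s.
|v| = 2.878 m/s.

2.88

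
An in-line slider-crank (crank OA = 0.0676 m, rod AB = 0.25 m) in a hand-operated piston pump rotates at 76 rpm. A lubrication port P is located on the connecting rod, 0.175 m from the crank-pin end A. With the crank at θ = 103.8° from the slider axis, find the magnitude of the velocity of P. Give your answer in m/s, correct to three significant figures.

0.500

ω = 7.959 rad/s.  Crank-pin speed |V_A| = rω = 0.53801 m/s, perpendicular to OA.
Rod angle: sinφ = −(r/L) sinθ ⇒ φ = -15.224°; ω_rod = −rω cosθ/√(L²−r²sin²θ) = +0.532 rad/s.
V_P = V_A + ω_rod × AP, with AP = 0.175 m along the rod.
Components: V_Px = −rω sinθ − a·ω_rod·sinφ = -0.49803 m/s;  V_Py = rω cosθ + a·ω_rod·cosφ = -0.0385 m/s.
|V_P| = √(V_Px² + V_Py²) = 0.49952 m/s.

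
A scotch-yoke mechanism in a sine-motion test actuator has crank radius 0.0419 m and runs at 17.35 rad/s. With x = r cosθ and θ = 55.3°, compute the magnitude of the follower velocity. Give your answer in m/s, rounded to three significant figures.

0.598

ω = 17.35 rad/s
x = r cosθ ⇒ ẋ = −rω sinθ.
|v| = rω|sinθ| = 0.0419·17.35·|sin 55.3°| = 0.59767 m/s.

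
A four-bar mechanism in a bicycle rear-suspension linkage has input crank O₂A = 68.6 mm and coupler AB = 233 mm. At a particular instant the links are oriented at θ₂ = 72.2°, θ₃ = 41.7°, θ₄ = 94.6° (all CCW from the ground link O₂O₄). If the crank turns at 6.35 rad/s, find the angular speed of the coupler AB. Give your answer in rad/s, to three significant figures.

0.893

ω₂ = 6.35 rad/s
Differentiating the loop-closure r₂e^{iθ₂}+r₃e^{iθ₃}=r₁+r₄e^{iθ₄} gives r₂ω₂e^{iθ₂}+r₃ω₃e^{iθ₃}=r₄ω₄e^{iθ₄}.
Eliminating the other unknown: ω₃ = r₂ω₂ sin(θ₄−θ₂) / [r₃ sin(θ₃−θ₄)].
Numerator sine = +0.38107; denominator sine = -0.79758.
Result = 0.0686·6.35·(+0.38107) / (0.233·(-0.79758)) = -0.89325 rad/s; magnitude 0.89325 rad/s.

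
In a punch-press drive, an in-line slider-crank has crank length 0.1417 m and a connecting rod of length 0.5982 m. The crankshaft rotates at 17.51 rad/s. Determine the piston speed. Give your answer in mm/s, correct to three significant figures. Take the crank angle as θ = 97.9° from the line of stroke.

2380

ω = 17.51 rad/s
For an in-line slider-crank, x = r cosθ + √(L² − r² sin²θ), so v = −rω sinθ·[1 + r cosθ/√(L² − r² sin²θ)].
With r = 0.1417 m, L = 0.5982 m, θ = 97.9°: √(L² − r² sin²θ) = 0.5815 m.
v = −0.1417·17.51·0.99051·[1 + 0.1417·-0.13744/0.5815] = -2.3753 m/s.
|v| = 2.3753 m/s = 2375.3 mm/s.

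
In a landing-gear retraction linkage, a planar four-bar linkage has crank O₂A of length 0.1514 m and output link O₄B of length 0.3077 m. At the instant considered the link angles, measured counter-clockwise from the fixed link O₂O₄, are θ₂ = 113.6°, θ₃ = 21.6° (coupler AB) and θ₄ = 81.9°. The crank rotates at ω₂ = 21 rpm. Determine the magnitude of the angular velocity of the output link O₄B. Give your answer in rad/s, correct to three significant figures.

ω₂ = 2.199 rad/s (from 21 rpm).
Differentiating the loop-closure r₂e^{iθ₂}+r₃e^{iθ₃}=r₁+r₄e^{iθ₄} gives r₂ω₂e^{iθ₂}+r₃ω₃e^{iθ₃}=r₄ω₄e^{iθ₄}.
Eliminating the other unknown: ω₄ = r₂ω₂ sin(θ₂−θ₃) / [r₄ sin(θ₄−θ₃)].
Numerator sine = +0.99939; denominator sine = +0.86863.
Result = 0.1514·2.199·(+0.99939) / (0.3077·(+0.86863)) = +1.2449 rad/s; magnitude 1.2449 rad/s.

1.24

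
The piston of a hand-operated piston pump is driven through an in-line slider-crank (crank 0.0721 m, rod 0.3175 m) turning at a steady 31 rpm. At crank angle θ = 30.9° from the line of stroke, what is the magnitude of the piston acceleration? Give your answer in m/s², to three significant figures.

ω = 2π·31/60 = 3.246 rad/s
x(θ) = r cosθ + √(L² − r² sin²θ); with ω constant, a = ω²·d²x/dθ².
d²x/dθ² = −r cosθ − r²(cos2θ)/√u − r⁴ sin²2θ/(4u^{3/2}),  u = L² − r² sin²θ = 0.0994353 m².
Substituting r = 0.0721 m, L = 0.3175 m, θ = 30.9°: d²x/dθ² = -0.069824 m.
a = ω²·d²x/dθ² = (3.246)²·(-0.069824) = -0.73584 m/s²;  |a| = 0.73584 m/s².

0.736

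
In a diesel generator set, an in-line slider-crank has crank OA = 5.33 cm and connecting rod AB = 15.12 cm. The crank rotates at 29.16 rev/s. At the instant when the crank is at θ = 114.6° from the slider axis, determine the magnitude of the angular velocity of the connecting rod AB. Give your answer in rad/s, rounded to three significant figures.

ω = 183.2 rad/s (converted from 29.16 rev/s).
The rod makes angle φ with the slider axis where L sinφ = r sinθ; differentiating, L cosφ·φ̇ = r ω cosθ.
L cosφ = √(L² − r² sin²θ) = 0.14322 m.
|ω_rod| = r ω |cosθ| / √(L² − r² sin²θ) = 0.0533·183.2·0.41628/0.14322 = 28.384 rad/s.

28.4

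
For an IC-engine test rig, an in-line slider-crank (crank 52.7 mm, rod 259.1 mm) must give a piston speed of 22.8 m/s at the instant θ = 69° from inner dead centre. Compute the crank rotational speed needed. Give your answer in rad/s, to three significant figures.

431

For an in-line slider-crank, |v_piston| = rω|sinθ|·[1 + r cosθ/√(L² − r² sin²θ)].
With r = 0.0527 m, L = 0.2591 m, θ = 69°: the bracketed kinematic factor |dx/dθ| = 0.052852 m.
ω = v/|dx/dθ| = 22.8/0.052852 = 431.39 rad/s.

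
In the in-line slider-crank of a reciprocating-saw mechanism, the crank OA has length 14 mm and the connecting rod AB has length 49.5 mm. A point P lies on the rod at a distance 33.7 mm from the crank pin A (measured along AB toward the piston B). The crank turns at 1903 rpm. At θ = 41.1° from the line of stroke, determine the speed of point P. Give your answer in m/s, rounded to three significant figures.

ω = 199.3 rad/s.  Crank-pin speed |V_A| = rω = 2.7899 m/s, perpendicular to OA.
Rod angle: sinφ = −(r/L) sinθ ⇒ φ = -10.715°; ω_rod = −rω cosθ/√(L²−r²sin²θ) = -43.226 rad/s.
V_P = V_A + ω_rod × AP, with AP = 0.0337 m along the rod.
Components: V_Px = −rω sinθ − a·ω_rod·sinφ = -2.1049 m/s;  V_Py = rω cosθ + a·ω_rod·cosφ = +0.67107 m/s.
|V_P| = √(V_Px² + V_Py²) = 2.2093 m/s.

2.21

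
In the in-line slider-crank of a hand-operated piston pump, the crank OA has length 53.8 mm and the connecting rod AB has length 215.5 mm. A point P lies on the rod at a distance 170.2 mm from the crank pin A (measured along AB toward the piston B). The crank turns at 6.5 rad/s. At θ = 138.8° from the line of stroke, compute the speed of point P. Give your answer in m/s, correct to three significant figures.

ω = 6.5 rad/s.  Crank-pin speed |V_A| = rω = 0.3497 m/s, perpendicular to OA.
Rod angle: sinφ = −(r/L) sinθ ⇒ φ = -9.465°; ω_rod = −rω cosθ/√(L²−r²sin²θ) = +1.2378 rad/s.
V_P = V_A + ω_rod × AP, with AP = 0.1702 m along the rod.
Components: V_Px = −rω sinθ − a·ω_rod·sinφ = -0.1957 m/s;  V_Py = rω cosθ + a·ω_rod·cosφ = -0.05531 m/s.
|V_P| = √(V_Px² + V_Py²) = 0.20337 m/s.

0.203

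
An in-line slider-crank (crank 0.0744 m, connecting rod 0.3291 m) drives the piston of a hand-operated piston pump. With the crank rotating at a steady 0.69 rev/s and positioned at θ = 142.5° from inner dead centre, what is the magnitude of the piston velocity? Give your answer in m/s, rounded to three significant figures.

0.161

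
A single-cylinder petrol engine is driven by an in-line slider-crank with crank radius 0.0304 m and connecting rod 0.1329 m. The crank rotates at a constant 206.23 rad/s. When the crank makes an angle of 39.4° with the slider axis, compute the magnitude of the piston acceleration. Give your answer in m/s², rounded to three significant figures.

ω = 206.2 rad/s
x(θ) = r cosθ + √(L² − r² sin²θ); with ω constant, a = ω²·d²x/dθ².
d²x/dθ² = −r cosθ − r²(cos2θ)/√u − r⁴ sin²2θ/(4u^{3/2}),  u = L² − r² sin²θ = 0.0172901 m².
Substituting r = 0.0304 m, L = 0.1329 m, θ = 39.4°: d²x/dθ² = -0.024947 m.
a = ω²·d²x/dθ² = (206.2)²·(-0.024947) = -1061 m/s²;  |a| = 1061 m/s².

1060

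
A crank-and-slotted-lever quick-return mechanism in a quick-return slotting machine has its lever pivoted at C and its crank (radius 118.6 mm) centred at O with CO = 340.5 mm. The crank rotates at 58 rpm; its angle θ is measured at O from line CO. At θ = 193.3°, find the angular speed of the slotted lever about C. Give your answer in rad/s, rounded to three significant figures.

ω = 6.074 rad/s (from 58 rpm).
Crank pin A relative to C: A = (d + r cosθ, r sinθ); lever angle φ = atan2(r sinθ, d + r cosθ).
Differentiating tanφ: φ̇ = rω(d cosθ + r)/(d² + r² + 2dr cosθ).
d² + r² + 2dr cosθ = |CA|² = 0.0514059 m²;  d cosθ + r = -0.21277 m.
|ω_lever| = |0.1186·6.074·-0.21277| / 0.0514059 = 2.9815 rad/s.

2.98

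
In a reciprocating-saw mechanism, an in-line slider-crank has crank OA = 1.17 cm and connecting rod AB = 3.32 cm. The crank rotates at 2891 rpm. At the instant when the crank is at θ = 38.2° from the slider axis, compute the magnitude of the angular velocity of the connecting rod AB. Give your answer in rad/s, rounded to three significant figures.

85.9

ω = 302.7 rad/s (converted from 2891 rpm).
The rod makes angle φ with the slider axis where L sinφ = r sinθ; differentiating, L cosφ·φ̇ = r ω cosθ.
L cosφ = √(L² − r² sin²θ) = 0.032402 m.
|ω_rod| = r ω |cosθ| / √(L² − r² sin²θ) = 0.0117·302.7·0.78586/0.032402 = 85.908 rad/s.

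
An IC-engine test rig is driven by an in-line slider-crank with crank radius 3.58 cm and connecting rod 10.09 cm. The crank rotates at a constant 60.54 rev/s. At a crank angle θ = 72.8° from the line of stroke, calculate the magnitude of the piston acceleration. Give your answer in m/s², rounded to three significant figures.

57.9

ω = 2π·60.5 = 380.4 rad/s
x(θ) = r cosθ + √(L² − r² sin²θ); with ω constant, a = ω²·d²x/dθ².
d²x/dθ² = −r cosθ − r²(cos2θ)/√u − r⁴ sin²2θ/(4u^{3/2}),  u = L² − r² sin²θ = 0.00901124 m².
Substituting r = 0.0358 m, L = 0.1009 m, θ = 72.8°: d²x/dθ² = +0.00040048 m.
a = ω²·d²x/dθ² = (380.4)²·(+0.00040048) = +57.946 m/s²;  |a| = 57.946 m/s².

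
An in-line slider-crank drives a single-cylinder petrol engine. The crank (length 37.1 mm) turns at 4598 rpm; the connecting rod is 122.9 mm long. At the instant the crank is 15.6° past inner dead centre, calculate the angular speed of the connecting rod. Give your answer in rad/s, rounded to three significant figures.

140

ω = 481.5 rad/s (converted from 4598 rpm).
The rod makes angle φ with the slider axis where L sinφ = r sinθ; differentiating, L cosφ·φ̇ = r ω cosθ.
L cosφ = √(L² − r² sin²θ) = 0.12249 m.
|ω_rod| = r ω |cosθ| / √(L² − r² sin²θ) = 0.0371·481.5·0.96316/0.12249 = 140.46 rad/s.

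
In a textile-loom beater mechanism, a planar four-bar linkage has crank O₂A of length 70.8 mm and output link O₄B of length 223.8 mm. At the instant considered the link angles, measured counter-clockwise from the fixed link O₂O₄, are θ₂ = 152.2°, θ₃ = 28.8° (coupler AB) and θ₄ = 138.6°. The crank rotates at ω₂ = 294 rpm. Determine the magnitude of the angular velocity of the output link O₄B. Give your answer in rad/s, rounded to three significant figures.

8.64

ω₂ = 30.79 rad/s (from 294 rpm).
Differentiating the loop-closure r₂e^{iθ₂}+r₃e^{iθ₃}=r₁+r₄e^{iθ₄} gives r₂ω₂e^{iθ₂}+r₃ω₃e^{iθ₃}=r₄ω₄e^{iθ₄}.
Eliminating the other unknown: ω₄ = r₂ω₂ sin(θ₂−θ₃) / [r₄ sin(θ₄−θ₃)].
Numerator sine = +0.83485; denominator sine = +0.94088.
Result = 0.0708·30.79·(+0.83485) / (0.2238·(+0.94088)) = +8.6422 rad/s; magnitude 8.6422 rad/s.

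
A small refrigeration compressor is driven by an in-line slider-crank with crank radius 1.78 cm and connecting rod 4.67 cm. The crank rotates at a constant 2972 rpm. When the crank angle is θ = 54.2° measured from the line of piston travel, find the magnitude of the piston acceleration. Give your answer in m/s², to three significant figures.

ω = 2π·2972/60 = 311.2 rad/s
x(θ) = r cosθ + √(L² − r² sin²θ); with ω constant, a = ω²·d²x/dθ².
d²x/dθ² = −r cosθ − r²(cos2θ)/√u − r⁴ sin²2θ/(4u^{3/2}),  u = L² − r² sin²θ = 0.00197246 m².
Substituting r = 0.0178 m, L = 0.0467 m, θ = 54.2°: d²x/dθ² = -0.0084183 m.
a = ω²·d²x/dθ² = (311.2)²·(-0.0084183) = -815.42 m/s²;  |a| = 815.42 m/s².

815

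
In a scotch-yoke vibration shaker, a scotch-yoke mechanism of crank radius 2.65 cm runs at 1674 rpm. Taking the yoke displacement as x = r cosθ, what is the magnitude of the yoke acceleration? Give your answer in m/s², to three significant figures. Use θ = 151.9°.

ω = 175.3 rad/s (from 1674 rpm).
x = r cosθ ⇒ ẍ = −rω² cosθ (ω constant).
|a| = rω²|cosθ| = 0.0265·(175.3)²·|cos 151.9°| = 718.36 m/s².

718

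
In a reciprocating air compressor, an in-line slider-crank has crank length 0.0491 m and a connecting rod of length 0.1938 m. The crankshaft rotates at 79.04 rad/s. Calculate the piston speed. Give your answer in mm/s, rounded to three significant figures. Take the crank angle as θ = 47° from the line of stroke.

ω = 79.04 rad/s
For an in-line slider-crank, x = r cosθ + √(L² − r² sin²θ), so v = −rω sinθ·[1 + r cosθ/√(L² − r² sin²θ)].
With r = 0.0491 m, L = 0.1938 m, θ = 47°: √(L² − r² sin²θ) = 0.19044 m.
v = −0.0491·79.04·0.73135·[1 + 0.0491·0.68200/0.19044] = -3.3373 m/s.
|v| = 3.3373 m/s = 3337.3 mm/s.

3340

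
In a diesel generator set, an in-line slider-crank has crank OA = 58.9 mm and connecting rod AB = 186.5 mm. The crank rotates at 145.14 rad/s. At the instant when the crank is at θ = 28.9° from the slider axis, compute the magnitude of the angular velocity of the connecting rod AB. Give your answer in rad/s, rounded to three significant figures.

ω = 145.1 rad/s
The rod makes angle φ with the slider axis where L sinφ = r sinθ; differentiating, L cosφ·φ̇ = r ω cosθ.
L cosφ = √(L² − r² sin²θ) = 0.18431 m.
|ω_rod| = r ω |cosθ| / √(L² − r² sin²θ) = 0.0589·145.1·0.87546/0.18431 = 40.605 rad/s.

40.6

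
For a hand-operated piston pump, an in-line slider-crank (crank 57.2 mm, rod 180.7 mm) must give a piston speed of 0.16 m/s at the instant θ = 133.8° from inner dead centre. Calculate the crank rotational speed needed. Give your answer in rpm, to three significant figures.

For an in-line slider-crank, |v_piston| = rω|sinθ|·[1 + r cosθ/√(L² − r² sin²θ)].
With r = 0.0572 m, L = 0.1807 m, θ = 133.8°: the bracketed kinematic factor |dx/dθ| = 0.031994 m.
ω = v/|dx/dθ| = 0.16/0.031994 = 5.001 rad/s.
N = 60ω/(2π) = 47.756 rpm.

47.8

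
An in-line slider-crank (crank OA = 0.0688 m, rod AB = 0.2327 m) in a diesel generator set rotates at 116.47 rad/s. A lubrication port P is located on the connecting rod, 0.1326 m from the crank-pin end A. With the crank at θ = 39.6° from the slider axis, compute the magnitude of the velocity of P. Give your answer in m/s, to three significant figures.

ω = 116.5 rad/s.  Crank-pin speed |V_A| = rω = 8.0131 m/s, perpendicular to OA.
Rod angle: sinφ = −(r/L) sinθ ⇒ φ = -10.863°; ω_rod = −rω cosθ/√(L²−r²sin²θ) = -27.017 rad/s.
V_P = V_A + ω_rod × AP, with AP = 0.1326 m along the rod.
Components: V_Px = −rω sinθ − a·ω_rod·sinφ = -5.7829 m/s;  V_Py = rω cosθ + a·ω_rod·cosφ = +2.656 m/s.
|V_P| = √(V_Px² + V_Py²) = 6.3637 m/s.

6.36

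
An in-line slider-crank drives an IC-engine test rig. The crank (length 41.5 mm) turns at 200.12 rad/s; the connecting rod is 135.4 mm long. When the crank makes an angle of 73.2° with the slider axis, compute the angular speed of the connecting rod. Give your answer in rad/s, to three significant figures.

18.5

ω = 200.1 rad/s
The rod makes angle φ with the slider axis where L sinφ = r sinθ; differentiating, L cosφ·φ̇ = r ω cosθ.
L cosφ = √(L² − r² sin²θ) = 0.12944 m.
|ω_rod| = r ω |cosθ| / √(L² − r² sin²θ) = 0.0415·200.1·0.28903/0.12944 = 18.544 rad/s.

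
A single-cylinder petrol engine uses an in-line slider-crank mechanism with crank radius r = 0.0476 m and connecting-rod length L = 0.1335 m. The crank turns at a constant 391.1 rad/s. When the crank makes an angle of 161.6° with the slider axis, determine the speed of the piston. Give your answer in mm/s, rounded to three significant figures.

ω = 391.1 rad/s
For an in-line slider-crank, x = r cosθ + √(L² − r² sin²θ), so v = −rω sinθ·[1 + r cosθ/√(L² − r² sin²θ)].
With r = 0.0476 m, L = 0.1335 m, θ = 161.6°: √(L² − r² sin²θ) = 0.13265 m.
v = −0.0476·391.1·0.31565·[1 + 0.0476·-0.94888/0.13265] = -3.8754 m/s.
|v| = 3.8754 m/s = 3875.4 mm/s.

3880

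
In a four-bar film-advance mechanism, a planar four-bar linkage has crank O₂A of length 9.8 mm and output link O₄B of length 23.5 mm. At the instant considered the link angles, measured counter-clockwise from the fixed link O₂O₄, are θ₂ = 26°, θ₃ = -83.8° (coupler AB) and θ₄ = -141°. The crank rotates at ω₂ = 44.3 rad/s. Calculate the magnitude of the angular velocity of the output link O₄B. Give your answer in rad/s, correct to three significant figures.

ω₂ = 44.3 rad/s
Differentiating the loop-closure r₂e^{iθ₂}+r₃e^{iθ₃}=r₁+r₄e^{iθ₄} gives r₂ω₂e^{iθ₂}+r₃ω₃e^{iθ₃}=r₄ω₄e^{iθ₄}.
Eliminating the other unknown: ω₄ = r₂ω₂ sin(θ₂−θ₃) / [r₄ sin(θ₄−θ₃)].
Numerator sine = +0.94088; denominator sine = -0.84057.
Result = 0.0098·44.3·(+0.94088) / (0.0235·(-0.84057)) = -20.679 rad/s; magnitude 20.679 rad/s.

20.7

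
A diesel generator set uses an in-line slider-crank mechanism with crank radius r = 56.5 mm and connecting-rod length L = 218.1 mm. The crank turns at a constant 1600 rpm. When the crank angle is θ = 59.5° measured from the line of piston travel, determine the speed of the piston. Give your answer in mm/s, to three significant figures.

ω = 2π·1600/60 = 167.6 rad/s
For an in-line slider-crank, x = r cosθ + √(L² − r² sin²θ), so v = −rω sinθ·[1 + r cosθ/√(L² − r² sin²θ)].
With r = 0.0565 m, L = 0.2181 m, θ = 59.5°: √(L² − r² sin²θ) = 0.2126 m.
v = −0.0565·167.6·0.86163·[1 + 0.0565·0.50754/0.2126] = -9.257 m/s.
|v| = 9.257 m/s = 9257 mm/s.

9260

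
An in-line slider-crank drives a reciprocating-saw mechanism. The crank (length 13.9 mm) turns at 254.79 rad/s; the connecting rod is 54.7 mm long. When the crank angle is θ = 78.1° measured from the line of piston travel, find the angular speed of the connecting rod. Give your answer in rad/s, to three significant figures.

ω = 254.8 rad/s
The rod makes angle φ with the slider axis where L sinφ = r sinθ; differentiating, L cosφ·φ̇ = r ω cosθ.
L cosφ = √(L² − r² sin²θ) = 0.052982 m.
|ω_rod| = r ω |cosθ| / √(L² − r² sin²θ) = 0.0139·254.8·0.20620/0.052982 = 13.784 rad/s.

13.8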